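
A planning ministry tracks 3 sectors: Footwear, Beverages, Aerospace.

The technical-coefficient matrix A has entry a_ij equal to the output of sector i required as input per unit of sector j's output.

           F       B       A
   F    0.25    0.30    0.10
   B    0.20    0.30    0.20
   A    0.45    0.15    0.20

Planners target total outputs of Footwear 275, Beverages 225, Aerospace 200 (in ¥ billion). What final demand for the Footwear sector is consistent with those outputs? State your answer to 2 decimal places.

I − A =
  [   0.75    -0.30    -0.10]
  [  -0.20     0.70    -0.20]
  [  -0.45    -0.15     0.80]
d = (I − A) x:
  d_F = (+0.75)·275 + (-0.30)·225 + (-0.10)·200 = 118.75
  d_B = (-0.20)·275 + (+0.70)·225 + (-0.20)·200 = 62.50
  d_A = (-0.45)·275 + (-0.15)·225 + (+0.80)·200 = 2.50

d_F = 118.75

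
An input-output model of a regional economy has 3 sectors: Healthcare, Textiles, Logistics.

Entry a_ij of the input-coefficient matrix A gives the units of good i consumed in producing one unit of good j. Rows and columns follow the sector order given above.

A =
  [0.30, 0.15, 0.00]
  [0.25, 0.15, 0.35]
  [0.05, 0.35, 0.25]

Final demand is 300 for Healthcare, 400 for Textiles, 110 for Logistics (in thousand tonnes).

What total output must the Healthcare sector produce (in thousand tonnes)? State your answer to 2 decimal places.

x_1 = 622.52

I − A =
  [   0.70    -0.15     0.00]
  [  -0.25     0.85    -0.35]
  [  -0.05    -0.35     0.75]
Cofactors of I−A, C_ij = (−1)^(i+j)·(minor ij) (rows/columns in the sector order above):
  C_11 = (0.85)(0.75) − (-0.35)(-0.35) = 0.5150
  C_12 = −[(-0.25)(0.75) − (-0.35)(-0.05)] = 0.2050
  C_13 = (-0.25)(-0.35) − (0.85)(-0.05) = 0.1300
  C_21 = −[(-0.15)(0.75) − (0.00)(-0.35)] = 0.1125
  C_22 = (0.70)(0.75) − (0.00)(-0.05) = 0.5250
  C_23 = −[(0.70)(-0.35) − (-0.15)(-0.05)] = 0.2525
  C_31 = (-0.15)(-0.35) − (0.00)(0.85) = 0.0525
  C_32 = −[(0.70)(-0.35) − (0.00)(-0.25)] = 0.2450
  C_33 = (0.70)(0.85) − (-0.15)(-0.25) = 0.5575
det(I−A) = Σ_j (I−A)_1j·C_1j = (0.70)(0.5150) + (-0.15)(0.2050) + (0.00)(0.1300) = 0.32975
adj(I−A) = Cᵀ =
  [ 0.5150   0.1125   0.0525]
  [ 0.2050   0.5250   0.2450]
  [ 0.1300   0.2525   0.5575]
(I − A)⁻¹ = adj(I−A) / det(I−A) ≈
  [   1.5618     0.3412     0.1592]
  [   0.6217     1.5921     0.7430]
  [   0.3942     0.7657     1.6907]
x = (I − A)⁻¹ d = adj(I−A)·d / det(I−A), with det(I−A) = 0.32975:
  x_1 = (0.5150·300 + 0.1125·400 + 0.0525·110) / 0.32975 = 205.275 / 0.32975 ≈ 622.52
  x_2 = (0.2050·300 + 0.5250·400 + 0.2450·110) / 0.32975 = 298.45 / 0.32975 ≈ 905.08
  x_3 = (0.1300·300 + 0.2525·400 + 0.5575·110) / 0.32975 = 201.325 / 0.32975 ≈ 610.54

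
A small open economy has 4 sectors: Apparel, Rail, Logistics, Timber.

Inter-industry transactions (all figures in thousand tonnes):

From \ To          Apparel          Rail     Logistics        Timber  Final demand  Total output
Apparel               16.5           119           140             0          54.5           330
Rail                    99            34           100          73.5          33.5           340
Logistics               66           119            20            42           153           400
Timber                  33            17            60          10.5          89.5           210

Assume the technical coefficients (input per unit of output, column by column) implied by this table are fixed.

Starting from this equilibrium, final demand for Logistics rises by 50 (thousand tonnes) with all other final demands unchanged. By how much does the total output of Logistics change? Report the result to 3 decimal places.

Technical coefficients a_ij = z_ij / X_j:
  a_AA = 16.5/330 = 0.05, a_RA = 99/330 = 0.30, a_LA = 66/330 = 0.20, a_TA = 33/330 = 0.10
  a_AR = 119/340 = 0.35, a_RR = 34/340 = 0.10, a_LR = 119/340 = 0.35, a_TR = 17/340 = 0.05
  a_AL = 140/400 = 0.35, a_RL = 100/400 = 0.25, a_LL = 20/400 = 0.05, a_TL = 60/400 = 0.15
  a_AT = 0/210 = 0.00, a_RT = 73.5/210 = 0.35, a_LT = 42/210 = 0.20, a_TT = 10.5/210 = 0.05
I − A =
  [   0.95    -0.35    -0.35     0.00]
  [  -0.30     0.90    -0.25    -0.35]
  [  -0.20    -0.35     0.95    -0.20]
  [  -0.10    -0.05    -0.15     0.95]
Compute the cofactors C_ij = (−1)^(i+j)·(3×3 minor ij) of I−A; the adjugate is their transpose:
adj(I−A) = Cᵀ =
  [ 0.664625   0.425250   0.394625   0.239750]
  [ 0.358000   0.755375   0.387500   0.359875]
  [ 0.300500   0.398875   0.683625   0.290875]
  [ 0.136250   0.147500   0.169875   0.512125]
det(I−A) = Σ_j (I−A)_1j·C_1j = (0.95)(0.664625) + (-0.35)(0.358000) + (-0.35)(0.300500) + (0.00)(0.136250) = 0.40091875
(I − A)⁻¹ = adj(I−A) / det(I−A) ≈
  [   1.6578     1.0607     0.9843     0.5980]
  [   0.8929     1.8841     0.9665     0.8976]
  [   0.7495     0.9949     1.7051     0.7255]
  [   0.3398     0.3679     0.4237     1.2774]
Δx = (I − A)⁻¹ Δd with Δd having +50 in the Logistics component and 0 elsewhere.
So Δx_L = L_LL · (+50), where L_LL = adj(I−A)_LL / det(I−A) = 0.683625 / 0.40091875.
Δx_L = 0.683625 × (+50) / 0.40091875 = 34.18125 / 0.40091875 ≈ 85.257.

Δx_L = 85.257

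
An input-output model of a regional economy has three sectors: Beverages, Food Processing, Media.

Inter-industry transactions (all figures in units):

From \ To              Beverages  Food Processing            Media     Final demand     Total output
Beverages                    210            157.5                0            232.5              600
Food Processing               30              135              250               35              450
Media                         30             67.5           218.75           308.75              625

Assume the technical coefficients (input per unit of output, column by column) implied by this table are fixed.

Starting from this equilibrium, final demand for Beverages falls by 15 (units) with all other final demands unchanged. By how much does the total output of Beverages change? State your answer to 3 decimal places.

Technical coefficients a_ij = z_ij / X_j:
  a_BB = 210/600 = 0.35, a_FB = 30/600 = 0.05, a_MB = 30/600 = 0.05
  a_BF = 157.5/450 = 0.35, a_FF = 135/450 = 0.30, a_MF = 67.5/450 = 0.15
  a_BM = 0/625 = 0.00, a_FM = 250/625 = 0.40, a_MM = 218.75/625 = 0.35
I − A =
  [   0.65    -0.35     0.00]
  [  -0.05     0.70    -0.40]
  [  -0.05    -0.15     0.65]
Cofactors of I−A, C_ij = (−1)^(i+j)·(minor ij) (rows/columns in the sector order above):
  C_11 = (0.70)(0.65) − (-0.40)(-0.15) = 0.3950
  C_12 = −[(-0.05)(0.65) − (-0.40)(-0.05)] = 0.0525
  C_13 = (-0.05)(-0.15) − (0.70)(-0.05) = 0.0425
  C_21 = −[(-0.35)(0.65) − (0.00)(-0.15)] = 0.2275
  C_22 = (0.65)(0.65) − (0.00)(-0.05) = 0.4225
  C_23 = −[(0.65)(-0.15) − (-0.35)(-0.05)] = 0.1150
  C_31 = (-0.35)(-0.40) − (0.00)(0.70) = 0.1400
  C_32 = −[(0.65)(-0.40) − (0.00)(-0.05)] = 0.2600
  C_33 = (0.65)(0.70) − (-0.35)(-0.05) = 0.4375
det(I−A) = Σ_j (I−A)_1j·C_1j = (0.65)(0.3950) + (-0.35)(0.0525) + (0.00)(0.0425) = 0.238375
adj(I−A) = Cᵀ =
  [ 0.3950   0.2275   0.1400]
  [ 0.0525   0.4225   0.2600]
  [ 0.0425   0.1150   0.4375]
(I − A)⁻¹ = adj(I−A) / det(I−A) ≈
  [   1.6571     0.9544     0.5873]
  [   0.2202     1.7724     1.0907]
  [   0.1783     0.4824     1.8353]
Δx = (I − A)⁻¹ Δd with Δd having -15 in the Beverages component and 0 elsewhere.
So Δx_B = L_BB · (-15), where L_BB = adj(I−A)_BB / det(I−A) = 0.3950 / 0.238375.
Δx_B = 0.3950 × (-15) / 0.238375 = -5.925 / 0.238375 ≈ -24.856.

Δx_B = -24.856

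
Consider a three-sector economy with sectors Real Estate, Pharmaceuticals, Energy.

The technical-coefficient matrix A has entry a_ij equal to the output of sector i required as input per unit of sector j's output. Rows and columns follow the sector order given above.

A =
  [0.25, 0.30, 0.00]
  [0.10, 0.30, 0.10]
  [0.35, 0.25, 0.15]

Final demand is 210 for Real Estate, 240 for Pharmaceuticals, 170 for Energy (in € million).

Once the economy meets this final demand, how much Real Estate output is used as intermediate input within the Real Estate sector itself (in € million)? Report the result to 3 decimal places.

I − A =
  [   0.75    -0.30     0.00]
  [  -0.10     0.70    -0.10]
  [  -0.35    -0.25     0.85]
Cofactors of I−A, C_ij = (−1)^(i+j)·(minor ij) (rows/columns in the sector order above):
  C_11 = (0.70)(0.85) − (-0.10)(-0.25) = 0.5700
  C_12 = −[(-0.10)(0.85) − (-0.10)(-0.35)] = 0.1200
  C_13 = (-0.10)(-0.25) − (0.70)(-0.35) = 0.2700
  C_21 = −[(-0.30)(0.85) − (0.00)(-0.25)] = 0.2550
  C_22 = (0.75)(0.85) − (0.00)(-0.35) = 0.6375
  C_23 = −[(0.75)(-0.25) − (-0.30)(-0.35)] = 0.2925
  C_31 = (-0.30)(-0.10) − (0.00)(0.70) = 0.0300
  C_32 = −[(0.75)(-0.10) − (0.00)(-0.10)] = 0.0750
  C_33 = (0.75)(0.70) − (-0.30)(-0.10) = 0.4950
det(I−A) = Σ_j (I−A)_1j·C_1j = (0.75)(0.5700) + (-0.30)(0.1200) + (0.00)(0.2700) = 0.3915
adj(I−A) = Cᵀ =
  [ 0.5700   0.2550   0.0300]
  [ 0.1200   0.6375   0.0750]
  [ 0.2700   0.2925   0.4950]
(I − A)⁻¹ = adj(I−A) / det(I−A) ≈
  [   1.4559     0.6513     0.0766]
  [   0.3065     1.6284     0.1916]
  [   0.6897     0.7471     1.2644]
First solve x = (I − A)⁻¹ d = adj(I−A)·d / det(I−A); in particular x_R = (0.5700·210 + 0.2550·240 + 0.0300·170) / 0.3915 = 186.00 / 0.3915 ≈ 475.09579.
Intermediate flow from R to R: z_RR = a_RR · x_R = 0.25 × 186.00 / 0.3915 = 46.50 / 0.3915 ≈ 118.774.

z_RR = 118.774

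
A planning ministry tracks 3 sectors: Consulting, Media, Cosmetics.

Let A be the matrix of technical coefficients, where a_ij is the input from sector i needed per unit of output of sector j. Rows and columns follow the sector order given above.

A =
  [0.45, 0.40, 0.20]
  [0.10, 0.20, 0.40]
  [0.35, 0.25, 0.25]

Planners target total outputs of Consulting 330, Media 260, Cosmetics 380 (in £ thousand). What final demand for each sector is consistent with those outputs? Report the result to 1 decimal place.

I − A =
  [   0.55    -0.40    -0.20]
  [  -0.10     0.80    -0.40]
  [  -0.35    -0.25     0.75]
d = (I − A) x:
  d_1 = (+0.55)·330 + (-0.40)·260 + (-0.20)·380 = 1.5
  d_2 = (-0.10)·330 + (+0.80)·260 + (-0.40)·380 = 23.0
  d_3 = (-0.35)·330 + (-0.25)·260 + (+0.75)·380 = 104.5

d_1 = 1.5, d_2 = 23.0, d_3 = 104.5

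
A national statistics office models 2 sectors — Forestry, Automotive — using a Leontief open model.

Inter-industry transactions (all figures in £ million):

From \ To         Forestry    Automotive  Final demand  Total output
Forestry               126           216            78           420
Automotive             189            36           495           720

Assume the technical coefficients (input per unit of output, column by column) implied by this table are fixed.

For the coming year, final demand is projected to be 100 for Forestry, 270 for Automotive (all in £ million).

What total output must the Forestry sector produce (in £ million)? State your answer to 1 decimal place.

x_1 = 332.1

Technical coefficients a_ij = z_ij / X_j:
  a_11 = 126/420 = 0.30, a_21 = 189/420 = 0.45
  a_12 = 216/720 = 0.30, a_22 = 36/720 = 0.05
I − A =
  [   0.70    -0.30]
  [  -0.45     0.95]
det(I−A) = (0.70)(0.95) − (-0.30)(-0.45) = 0.5300
adj(I−A) = [[0.95, 0.30], [0.45, 0.70]]
(I − A)⁻¹ = adj(I−A) / det(I−A) ≈
  [   1.7925     0.5660]
  [   0.8491     1.3208]
x = (I − A)⁻¹ d = adj(I−A)·d / det(I−A), with det(I−A) = 0.5300:
  x_1 = (0.95·100 + 0.30·270) / 0.5300 = 176.00 / 0.5300 ≈ 332.1
  x_2 = (0.45·100 + 0.70·270) / 0.5300 = 234.00 / 0.5300 ≈ 441.5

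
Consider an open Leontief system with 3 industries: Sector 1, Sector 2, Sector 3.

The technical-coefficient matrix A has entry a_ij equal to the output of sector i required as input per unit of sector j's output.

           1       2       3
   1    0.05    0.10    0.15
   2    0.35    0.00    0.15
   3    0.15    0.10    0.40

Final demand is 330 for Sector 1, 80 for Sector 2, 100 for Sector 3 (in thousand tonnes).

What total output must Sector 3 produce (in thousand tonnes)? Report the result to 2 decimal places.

x_3 = 319.66

I − A =
  [   0.95    -0.10    -0.15]
  [  -0.35     1.00    -0.15]
  [  -0.15    -0.10     0.60]
Cofactors of I−A, C_ij = (−1)^(i+j)·(minor ij) (rows/columns in the sector order above):
  C_11 = (1.00)(0.60) − (-0.15)(-0.10) = 0.5850
  C_12 = −[(-0.35)(0.60) − (-0.15)(-0.15)] = 0.2325
  C_13 = (-0.35)(-0.10) − (1.00)(-0.15) = 0.1850
  C_21 = −[(-0.10)(0.60) − (-0.15)(-0.10)] = 0.0750
  C_22 = (0.95)(0.60) − (-0.15)(-0.15) = 0.5475
  C_23 = −[(0.95)(-0.10) − (-0.10)(-0.15)] = 0.1100
  C_31 = (-0.10)(-0.15) − (-0.15)(1.00) = 0.1650
  C_32 = −[(0.95)(-0.15) − (-0.15)(-0.35)] = 0.1950
  C_33 = (0.95)(1.00) − (-0.10)(-0.35) = 0.9150
det(I−A) = Σ_j (I−A)_1j·C_1j = (0.95)(0.5850) + (-0.10)(0.2325) + (-0.15)(0.1850) = 0.50475
adj(I−A) = Cᵀ =
  [ 0.5850   0.0750   0.1650]
  [ 0.2325   0.5475   0.1950]
  [ 0.1850   0.1100   0.9150]
(I − A)⁻¹ = adj(I−A) / det(I−A) ≈
  [   1.1590     0.1486     0.3269]
  [   0.4606     1.0847     0.3863]
  [   0.3665     0.2179     1.8128]
x = (I − A)⁻¹ d = adj(I−A)·d / det(I−A), with det(I−A) = 0.50475:
  x_1 = (0.5850·330 + 0.0750·80 + 0.1650·100) / 0.50475 = 215.55 / 0.50475 ≈ 427.04
  x_2 = (0.2325·330 + 0.5475·80 + 0.1950·100) / 0.50475 = 140.025 / 0.50475 ≈ 277.41
  x_3 = (0.1850·330 + 0.1100·80 + 0.9150·100) / 0.50475 = 161.35 / 0.50475 ≈ 319.66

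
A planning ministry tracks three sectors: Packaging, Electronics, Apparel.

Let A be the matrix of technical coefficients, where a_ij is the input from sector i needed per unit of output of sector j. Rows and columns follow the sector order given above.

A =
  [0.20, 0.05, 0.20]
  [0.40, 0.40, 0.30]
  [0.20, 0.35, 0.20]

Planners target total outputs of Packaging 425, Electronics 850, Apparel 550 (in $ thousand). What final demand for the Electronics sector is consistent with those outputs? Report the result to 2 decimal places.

I − A =
  [   0.80    -0.05    -0.20]
  [  -0.40     0.60    -0.30]
  [  -0.20    -0.35     0.80]
d = (I − A) x:
  d_1 = (+0.80)·425 + (-0.05)·850 + (-0.20)·550 = 187.50
  d_2 = (-0.40)·425 + (+0.60)·850 + (-0.30)·550 = 175.00
  d_3 = (-0.20)·425 + (-0.35)·850 + (+0.80)·550 = 57.50

d_2 = 175.00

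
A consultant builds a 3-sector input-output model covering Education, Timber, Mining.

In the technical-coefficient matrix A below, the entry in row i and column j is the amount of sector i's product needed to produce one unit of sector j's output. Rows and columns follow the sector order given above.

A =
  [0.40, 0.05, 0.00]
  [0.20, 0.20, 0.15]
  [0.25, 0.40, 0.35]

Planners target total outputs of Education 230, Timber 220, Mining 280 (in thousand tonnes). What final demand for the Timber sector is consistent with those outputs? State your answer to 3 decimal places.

I − A =
  [   0.60    -0.05     0.00]
  [  -0.20     0.80    -0.15]
  [  -0.25    -0.40     0.65]
d = (I − A) x:
  d_1 = (+0.60)·230 + (-0.05)·220 + (+0.00)·280 = 127.000
  d_2 = (-0.20)·230 + (+0.80)·220 + (-0.15)·280 = 88.000
  d_3 = (-0.25)·230 + (-0.40)·220 + (+0.65)·280 = 36.500

d_2 = 88.000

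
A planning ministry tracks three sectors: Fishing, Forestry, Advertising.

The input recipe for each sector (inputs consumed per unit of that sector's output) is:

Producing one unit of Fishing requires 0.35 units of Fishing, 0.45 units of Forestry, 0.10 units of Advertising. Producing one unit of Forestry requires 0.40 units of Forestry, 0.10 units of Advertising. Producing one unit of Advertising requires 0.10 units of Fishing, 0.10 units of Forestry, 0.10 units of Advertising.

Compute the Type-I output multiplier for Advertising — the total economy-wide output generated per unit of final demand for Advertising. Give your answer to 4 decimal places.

I − A =
  [   0.65     0.00    -0.10]
  [  -0.45     0.60    -0.10]
  [  -0.10    -0.10     0.90]
Cofactors of I−A, C_ij = (−1)^(i+j)·(minor ij) (rows/columns in the sector order above):
  C_11 = (0.60)(0.90) − (-0.10)(-0.10) = 0.5300
  C_12 = −[(-0.45)(0.90) − (-0.10)(-0.10)] = 0.4150
  C_13 = (-0.45)(-0.10) − (0.60)(-0.10) = 0.1050
  C_21 = −[(0.00)(0.90) − (-0.10)(-0.10)] = 0.0100
  C_22 = (0.65)(0.90) − (-0.10)(-0.10) = 0.5750
  C_23 = −[(0.65)(-0.10) − (0.00)(-0.10)] = 0.0650
  C_31 = (0.00)(-0.10) − (-0.10)(0.60) = 0.0600
  C_32 = −[(0.65)(-0.10) − (-0.10)(-0.45)] = 0.1100
  C_33 = (0.65)(0.60) − (0.00)(-0.45) = 0.3900
det(I−A) = Σ_j (I−A)_1j·C_1j = (0.65)(0.5300) + (0.00)(0.4150) + (-0.10)(0.1050) = 0.3340
adj(I−A) = Cᵀ =
  [ 0.5300   0.0100   0.0600]
  [ 0.4150   0.5750   0.1100]
  [ 0.1050   0.0650   0.3900]
(I − A)⁻¹ = adj(I−A) / det(I−A) ≈
  [   1.58683     0.02994     0.17964]
  [   1.24251     1.72156     0.32934]
  [   0.31437     0.19461     1.16766]
The output multiplier for sector j is the column-j sum of the Leontief inverse (I − A)⁻¹ = adj(I−A) / det(I−A).
Column 3 of adj(I−A): (0.0600, 0.1100, 0.3900); det(I−A) = 0.3340.
m_3 = (0.0600 + 0.1100 + 0.3900) / 0.3340 = 0.56 / 0.3340 ≈ 1.6766.

m_3 = 1.6766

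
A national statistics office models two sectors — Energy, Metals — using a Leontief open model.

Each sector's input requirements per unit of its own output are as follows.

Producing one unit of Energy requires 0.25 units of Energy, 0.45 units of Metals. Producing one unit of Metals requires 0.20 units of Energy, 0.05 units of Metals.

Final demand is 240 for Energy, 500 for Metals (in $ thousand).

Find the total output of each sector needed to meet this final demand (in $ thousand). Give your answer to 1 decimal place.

x_1 = 526.9, x_2 = 775.9

I − A =
  [   0.75    -0.20]
  [  -0.45     0.95]
det(I−A) = (0.75)(0.95) − (-0.20)(-0.45) = 0.6225
adj(I−A) = [[0.95, 0.20], [0.45, 0.75]]
(I − A)⁻¹ = adj(I−A) / det(I−A) ≈
  [   1.5261     0.3213]
  [   0.7229     1.2048]
x = (I − A)⁻¹ d = adj(I−A)·d / det(I−A), with det(I−A) = 0.6225:
  x_1 = (0.95·240 + 0.20·500) / 0.6225 = 328.00 / 0.6225 ≈ 526.9
  x_2 = (0.45·240 + 0.75·500) / 0.6225 = 483.00 / 0.6225 ≈ 775.9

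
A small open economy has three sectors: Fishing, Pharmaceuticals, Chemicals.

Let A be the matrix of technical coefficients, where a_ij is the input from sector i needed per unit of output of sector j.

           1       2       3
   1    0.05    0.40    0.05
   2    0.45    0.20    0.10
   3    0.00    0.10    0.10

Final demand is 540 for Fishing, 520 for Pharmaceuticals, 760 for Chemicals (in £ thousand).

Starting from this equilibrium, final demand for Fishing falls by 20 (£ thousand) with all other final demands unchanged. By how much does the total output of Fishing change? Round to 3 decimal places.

Δx_1 = -27.829

I − A =
  [   0.95    -0.40    -0.05]
  [  -0.45     0.80    -0.10]
  [   0.00    -0.10     0.90]
Cofactors of I−A, C_ij = (−1)^(i+j)·(minor ij) (rows/columns in the sector order above):
  C_11 = (0.80)(0.90) − (-0.10)(-0.10) = 0.7100
  C_12 = −[(-0.45)(0.90) − (-0.10)(0.00)] = 0.4050
  C_13 = (-0.45)(-0.10) − (0.80)(0.00) = 0.0450
  C_21 = −[(-0.40)(0.90) − (-0.05)(-0.10)] = 0.3650
  C_22 = (0.95)(0.90) − (-0.05)(0.00) = 0.8550
  C_23 = −[(0.95)(-0.10) − (-0.40)(0.00)] = 0.0950
  C_31 = (-0.40)(-0.10) − (-0.05)(0.80) = 0.0800
  C_32 = −[(0.95)(-0.10) − (-0.05)(-0.45)] = 0.1175
  C_33 = (0.95)(0.80) − (-0.40)(-0.45) = 0.5800
det(I−A) = Σ_j (I−A)_1j·C_1j = (0.95)(0.7100) + (-0.40)(0.4050) + (-0.05)(0.0450) = 0.51025
adj(I−A) = Cᵀ =
  [ 0.7100   0.3650   0.0800]
  [ 0.4050   0.8550   0.1175]
  [ 0.0450   0.0950   0.5800]
(I − A)⁻¹ = adj(I−A) / det(I−A) ≈
  [   1.3915     0.7153     0.1568]
  [   0.7937     1.6756     0.2303]
  [   0.0882     0.1862     1.1367]
Δx = (I − A)⁻¹ Δd with Δd having -20 in the Fishing component and 0 elsewhere.
So Δx_1 = L_11 · (-20), where L_11 = adj(I−A)_11 / det(I−A) = 0.7100 / 0.51025.
Δx_1 = 0.7100 × (-20) / 0.51025 = -14.20 / 0.51025 ≈ -27.829.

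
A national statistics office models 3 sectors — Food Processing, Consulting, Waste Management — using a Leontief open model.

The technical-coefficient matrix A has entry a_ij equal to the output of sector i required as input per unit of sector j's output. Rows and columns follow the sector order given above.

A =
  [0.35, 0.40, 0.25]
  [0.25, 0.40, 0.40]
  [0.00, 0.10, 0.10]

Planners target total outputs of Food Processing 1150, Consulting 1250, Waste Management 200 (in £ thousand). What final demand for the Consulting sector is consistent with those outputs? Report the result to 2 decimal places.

I − A =
  [   0.65    -0.40    -0.25]
  [  -0.25     0.60    -0.40]
  [   0.00    -0.10     0.90]
d = (I − A) x:
  d_1 = (+0.65)·1150 + (-0.40)·1250 + (-0.25)·200 = 197.50
  d_2 = (-0.25)·1150 + (+0.60)·1250 + (-0.40)·200 = 382.50
  d_3 = (+0.00)·1150 + (-0.10)·1250 + (+0.90)·200 = 55.00

d_2 = 382.50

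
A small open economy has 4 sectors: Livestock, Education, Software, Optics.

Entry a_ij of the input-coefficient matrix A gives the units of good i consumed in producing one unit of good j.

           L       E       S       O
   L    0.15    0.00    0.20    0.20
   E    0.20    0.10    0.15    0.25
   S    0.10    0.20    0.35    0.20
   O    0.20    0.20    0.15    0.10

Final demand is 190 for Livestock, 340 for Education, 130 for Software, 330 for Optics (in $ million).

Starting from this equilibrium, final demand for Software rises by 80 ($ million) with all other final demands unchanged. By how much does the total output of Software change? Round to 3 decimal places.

I − A =
  [   0.85     0.00    -0.20    -0.20]
  [  -0.20     0.90    -0.15    -0.25]
  [  -0.10    -0.20     0.65    -0.20]
  [  -0.20    -0.20    -0.15     0.90]
Compute the cofactors C_ij = (−1)^(i+j)·(3×3 minor ij) of I−A; the adjugate is their transpose:
adj(I−A) = Cᵀ =
  [ 0.426500   0.076000   0.185000   0.157000]
  [ 0.166750   0.416750   0.192625   0.195625]
  [ 0.166000   0.183000   0.602000   0.221500]
  [ 0.159500   0.140000   0.184250   0.445750]
det(I−A) = Σ_j (I−A)_1j·C_1j = (0.85)(0.426500) + (0.00)(0.166750) + (-0.20)(0.166000) + (-0.20)(0.159500) = 0.297425
(I − A)⁻¹ = adj(I−A) / det(I−A) ≈
  [   1.4340     0.2555     0.6220     0.5279]
  [   0.5606     1.4012     0.6476     0.6577]
  [   0.5581     0.6153     2.0240     0.7447]
  [   0.5363     0.4707     0.6195     1.4987]
Δx = (I − A)⁻¹ Δd with Δd having +80 in the Software component and 0 elsewhere.
So Δx_S = L_SS · (+80), where L_SS = adj(I−A)_SS / det(I−A) = 0.602000 / 0.297425.
Δx_S = 0.602000 × (+80) / 0.297425 = 48.16 / 0.297425 ≈ 161.923.

Δx_S = 161.923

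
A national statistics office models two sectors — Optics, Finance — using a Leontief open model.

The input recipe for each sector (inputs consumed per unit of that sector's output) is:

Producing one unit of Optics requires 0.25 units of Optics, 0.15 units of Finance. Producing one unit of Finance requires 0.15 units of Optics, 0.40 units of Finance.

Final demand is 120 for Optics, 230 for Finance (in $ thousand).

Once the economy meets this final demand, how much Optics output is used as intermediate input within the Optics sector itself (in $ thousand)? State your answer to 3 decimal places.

I − A =
  [   0.75    -0.15]
  [  -0.15     0.60]
det(I−A) = (0.75)(0.60) − (-0.15)(-0.15) = 0.4275
adj(I−A) = [[0.60, 0.15], [0.15, 0.75]]
(I − A)⁻¹ = adj(I−A) / det(I−A) ≈
  [   1.4035     0.3509]
  [   0.3509     1.7544]
First solve x = (I − A)⁻¹ d = adj(I−A)·d / det(I−A); in particular x_1 = (0.60·120 + 0.15·230) / 0.4275 = 106.50 / 0.4275 ≈ 249.12281.
Intermediate flow from 1 to 1: z_11 = a_11 · x_1 = 0.25 × 106.50 / 0.4275 = 26.625 / 0.4275 ≈ 62.281.

z_11 = 62.281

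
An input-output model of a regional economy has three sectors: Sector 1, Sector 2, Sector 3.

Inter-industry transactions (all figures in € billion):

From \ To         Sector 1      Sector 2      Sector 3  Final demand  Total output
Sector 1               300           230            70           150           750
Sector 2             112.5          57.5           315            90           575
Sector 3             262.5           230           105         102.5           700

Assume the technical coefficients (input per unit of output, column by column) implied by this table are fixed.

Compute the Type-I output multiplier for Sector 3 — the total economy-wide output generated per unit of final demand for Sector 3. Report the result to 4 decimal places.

Technical coefficients a_ij = z_ij / X_j:
  a_11 = 300/750 = 0.40, a_21 = 112.5/750 = 0.15, a_31 = 262.5/750 = 0.35
  a_12 = 230/575 = 0.40, a_22 = 57.5/575 = 0.10, a_32 = 230/575 = 0.40
  a_13 = 70/700 = 0.10, a_23 = 315/700 = 0.45, a_33 = 105/700 = 0.15
I − A =
  [   0.60    -0.40    -0.10]
  [  -0.15     0.90    -0.45]
  [  -0.35    -0.40     0.85]
Cofactors of I−A, C_ij = (−1)^(i+j)·(minor ij) (rows/columns in the sector order above):
  C_11 = (0.90)(0.85) − (-0.45)(-0.40) = 0.5850
  C_12 = −[(-0.15)(0.85) − (-0.45)(-0.35)] = 0.2850
  C_13 = (-0.15)(-0.40) − (0.90)(-0.35) = 0.3750
  C_21 = −[(-0.40)(0.85) − (-0.10)(-0.40)] = 0.3800
  C_22 = (0.60)(0.85) − (-0.10)(-0.35) = 0.4750
  C_23 = −[(0.60)(-0.40) − (-0.40)(-0.35)] = 0.3800
  C_31 = (-0.40)(-0.45) − (-0.10)(0.90) = 0.2700
  C_32 = −[(0.60)(-0.45) − (-0.10)(-0.15)] = 0.2850
  C_33 = (0.60)(0.90) − (-0.40)(-0.15) = 0.4800
det(I−A) = Σ_j (I−A)_1j·C_1j = (0.60)(0.5850) + (-0.40)(0.2850) + (-0.10)(0.3750) = 0.1995
adj(I−A) = Cᵀ =
  [ 0.5850   0.3800   0.2700]
  [ 0.2850   0.4750   0.2850]
  [ 0.3750   0.3800   0.4800]
(I − A)⁻¹ = adj(I−A) / det(I−A) ≈
  [   2.93233     1.90476     1.35338]
  [   1.42857     2.38095     1.42857]
  [   1.87970     1.90476     2.40602]
The output multiplier for sector j is the column-j sum of the Leontief inverse (I − A)⁻¹ = adj(I−A) / det(I−A).
Column 3 of adj(I−A): (0.2700, 0.2850, 0.4800); det(I−A) = 0.1995.
m_3 = (0.2700 + 0.2850 + 0.4800) / 0.1995 = 1.035 / 0.1995 ≈ 5.1880.

m_3 = 5.1880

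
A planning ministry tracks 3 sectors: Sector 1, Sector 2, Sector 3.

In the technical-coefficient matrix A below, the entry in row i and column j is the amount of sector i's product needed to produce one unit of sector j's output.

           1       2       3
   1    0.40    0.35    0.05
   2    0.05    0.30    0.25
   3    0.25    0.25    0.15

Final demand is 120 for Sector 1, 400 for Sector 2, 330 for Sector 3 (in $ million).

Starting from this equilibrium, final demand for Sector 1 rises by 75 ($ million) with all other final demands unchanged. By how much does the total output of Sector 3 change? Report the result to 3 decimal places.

Δx_3 = 51.440

I − A =
  [   0.60    -0.35    -0.05]
  [  -0.05     0.70    -0.25]
  [  -0.25    -0.25     0.85]
Cofactors of I−A, C_ij = (−1)^(i+j)·(minor ij) (rows/columns in the sector order above):
  C_11 = (0.70)(0.85) − (-0.25)(-0.25) = 0.5325
  C_12 = −[(-0.05)(0.85) − (-0.25)(-0.25)] = 0.1050
  C_13 = (-0.05)(-0.25) − (0.70)(-0.25) = 0.1875
  C_21 = −[(-0.35)(0.85) − (-0.05)(-0.25)] = 0.3100
  C_22 = (0.60)(0.85) − (-0.05)(-0.25) = 0.4975
  C_23 = −[(0.60)(-0.25) − (-0.35)(-0.25)] = 0.2375
  C_31 = (-0.35)(-0.25) − (-0.05)(0.70) = 0.1225
  C_32 = −[(0.60)(-0.25) − (-0.05)(-0.05)] = 0.1525
  C_33 = (0.60)(0.70) − (-0.35)(-0.05) = 0.4025
det(I−A) = Σ_j (I−A)_1j·C_1j = (0.60)(0.5325) + (-0.35)(0.1050) + (-0.05)(0.1875) = 0.273375
adj(I−A) = Cᵀ =
  [ 0.5325   0.3100   0.1225]
  [ 0.1050   0.4975   0.1525]
  [ 0.1875   0.2375   0.4025]
(I − A)⁻¹ = adj(I−A) / det(I−A) ≈
  [   1.9479     1.1340     0.4481]
  [   0.3841     1.8198     0.5578]
  [   0.6859     0.8688     1.4723]
Δx = (I − A)⁻¹ Δd with Δd having +75 in the Sector 1 component and 0 elsewhere.
So Δx_3 = L_31 · (+75), where L_31 = adj(I−A)_31 / det(I−A) = 0.1875 / 0.273375.
Δx_3 = 0.1875 × (+75) / 0.273375 = 14.0625 / 0.273375 ≈ 51.440.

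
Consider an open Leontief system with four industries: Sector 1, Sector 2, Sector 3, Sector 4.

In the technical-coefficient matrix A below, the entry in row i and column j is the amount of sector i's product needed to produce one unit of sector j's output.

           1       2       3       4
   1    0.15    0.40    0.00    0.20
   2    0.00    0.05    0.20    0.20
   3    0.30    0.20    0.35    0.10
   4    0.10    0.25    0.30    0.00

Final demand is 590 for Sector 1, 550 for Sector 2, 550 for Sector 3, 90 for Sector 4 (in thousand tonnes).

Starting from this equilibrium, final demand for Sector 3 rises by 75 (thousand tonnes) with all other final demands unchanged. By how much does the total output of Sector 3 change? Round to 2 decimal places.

Δx_3 = 155.60

I − A =
  [   0.85    -0.40     0.00    -0.20]
  [   0.00     0.95    -0.20    -0.20]
  [  -0.30    -0.20     0.65    -0.10]
  [  -0.10    -0.25    -0.30     1.00]
Compute the cofactors C_ij = (−1)^(i+j)·(3×3 minor ij) of I−A; the adjugate is their transpose:
adj(I−A) = Cᵀ =
  [ 0.499500   0.292500   0.171000   0.175500]
  [ 0.093000   0.496000   0.217000   0.139500]
  [ 0.283500   0.326250   0.738000   0.195750]
  [ 0.158250   0.251125   0.292750   0.466875]
det(I−A) = Σ_j (I−A)_1j·C_1j = (0.85)(0.499500) + (-0.40)(0.093000) + (0.00)(0.283500) + (-0.20)(0.158250) = 0.355725
(I − A)⁻¹ = adj(I−A) / det(I−A) ≈
  [   1.4042     0.8223     0.4807     0.4934]
  [   0.2614     1.3943     0.6100     0.3922]
  [   0.7970     0.9171     2.0746     0.5503]
  [   0.4449     0.7060     0.8230     1.3125]
Δx = (I − A)⁻¹ Δd with Δd having +75 in the Sector 3 component and 0 elsewhere.
So Δx_3 = L_33 · (+75), where L_33 = adj(I−A)_33 / det(I−A) = 0.738000 / 0.355725.
Δx_3 = 0.738000 × (+75) / 0.355725 = 55.35 / 0.355725 ≈ 155.60.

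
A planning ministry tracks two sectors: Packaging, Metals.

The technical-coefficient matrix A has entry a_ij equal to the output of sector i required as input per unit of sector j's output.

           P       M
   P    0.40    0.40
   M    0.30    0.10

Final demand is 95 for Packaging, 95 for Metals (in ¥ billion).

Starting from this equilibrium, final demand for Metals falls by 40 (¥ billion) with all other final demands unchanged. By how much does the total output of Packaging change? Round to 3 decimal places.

Δx_P = -38.095

I − A =
  [   0.60    -0.40]
  [  -0.30     0.90]
det(I−A) = (0.60)(0.90) − (-0.40)(-0.30) = 0.4200
adj(I−A) = [[0.90, 0.40], [0.30, 0.60]]
(I − A)⁻¹ = adj(I−A) / det(I−A) ≈
  [   2.1429     0.9524]
  [   0.7143     1.4286]
Δx = (I − A)⁻¹ Δd with Δd having -40 in the Metals component and 0 elsewhere.
So Δx_P = L_PM · (-40), where L_PM = adj(I−A)_PM / det(I−A) = 0.40 / 0.4200.
Δx_P = 0.40 × (-40) / 0.4200 = -16.00 / 0.4200 ≈ -38.095.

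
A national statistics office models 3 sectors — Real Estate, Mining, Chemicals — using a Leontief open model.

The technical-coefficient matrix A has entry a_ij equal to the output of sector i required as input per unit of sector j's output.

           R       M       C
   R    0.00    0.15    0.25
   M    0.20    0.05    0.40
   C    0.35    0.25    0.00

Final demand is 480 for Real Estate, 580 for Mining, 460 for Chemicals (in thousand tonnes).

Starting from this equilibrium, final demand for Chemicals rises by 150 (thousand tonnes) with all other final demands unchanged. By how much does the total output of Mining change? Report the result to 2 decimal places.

Δx_M = 95.97

I − A =
  [   1.00    -0.15    -0.25]
  [  -0.20     0.95    -0.40]
  [  -0.35    -0.25     1.00]
Cofactors of I−A, C_ij = (−1)^(i+j)·(minor ij) (rows/columns in the sector order above):
  C_11 = (0.95)(1.00) − (-0.40)(-0.25) = 0.8500
  C_12 = −[(-0.20)(1.00) − (-0.40)(-0.35)] = 0.3400
  C_13 = (-0.20)(-0.25) − (0.95)(-0.35) = 0.3825
  C_21 = −[(-0.15)(1.00) − (-0.25)(-0.25)] = 0.2125
  C_22 = (1.00)(1.00) − (-0.25)(-0.35) = 0.9125
  C_23 = −[(1.00)(-0.25) − (-0.15)(-0.35)] = 0.3025
  C_31 = (-0.15)(-0.40) − (-0.25)(0.95) = 0.2975
  C_32 = −[(1.00)(-0.40) − (-0.25)(-0.20)] = 0.4500
  C_33 = (1.00)(0.95) − (-0.15)(-0.20) = 0.9200
det(I−A) = Σ_j (I−A)_1j·C_1j = (1.00)(0.8500) + (-0.15)(0.3400) + (-0.25)(0.3825) = 0.703375
adj(I−A) = Cᵀ =
  [ 0.8500   0.2125   0.2975]
  [ 0.3400   0.9125   0.4500]
  [ 0.3825   0.3025   0.9200]
(I − A)⁻¹ = adj(I−A) / det(I−A) ≈
  [   1.2085     0.3021     0.4230]
  [   0.4834     1.2973     0.6398]
  [   0.5438     0.4301     1.3080]
Δx = (I − A)⁻¹ Δd with Δd having +150 in the Chemicals component and 0 elsewhere.
So Δx_M = L_MC · (+150), where L_MC = adj(I−A)_MC / det(I−A) = 0.4500 / 0.703375.
Δx_M = 0.4500 × (+150) / 0.703375 = 67.50 / 0.703375 ≈ 95.97.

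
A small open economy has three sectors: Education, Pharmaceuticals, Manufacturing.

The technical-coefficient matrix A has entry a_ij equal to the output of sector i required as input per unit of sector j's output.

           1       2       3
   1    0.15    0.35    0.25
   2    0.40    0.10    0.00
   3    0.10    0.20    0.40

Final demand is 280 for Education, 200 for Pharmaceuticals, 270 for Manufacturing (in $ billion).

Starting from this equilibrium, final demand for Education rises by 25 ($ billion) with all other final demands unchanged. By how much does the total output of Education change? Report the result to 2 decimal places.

I − A =
  [   0.85    -0.35    -0.25]
  [  -0.40     0.90     0.00]
  [  -0.10    -0.20     0.60]
Cofactors of I−A, C_ij = (−1)^(i+j)·(minor ij) (rows/columns in the sector order above):
  C_11 = (0.90)(0.60) − (0.00)(-0.20) = 0.5400
  C_12 = −[(-0.40)(0.60) − (0.00)(-0.10)] = 0.2400
  C_13 = (-0.40)(-0.20) − (0.90)(-0.10) = 0.1700
  C_21 = −[(-0.35)(0.60) − (-0.25)(-0.20)] = 0.2600
  C_22 = (0.85)(0.60) − (-0.25)(-0.10) = 0.4850
  C_23 = −[(0.85)(-0.20) − (-0.35)(-0.10)] = 0.2050
  C_31 = (-0.35)(0.00) − (-0.25)(0.90) = 0.2250
  C_32 = −[(0.85)(0.00) − (-0.25)(-0.40)] = 0.1000
  C_33 = (0.85)(0.90) − (-0.35)(-0.40) = 0.6250
det(I−A) = Σ_j (I−A)_1j·C_1j = (0.85)(0.5400) + (-0.35)(0.2400) + (-0.25)(0.1700) = 0.3325
adj(I−A) = Cᵀ =
  [ 0.5400   0.2600   0.2250]
  [ 0.2400   0.4850   0.1000]
  [ 0.1700   0.2050   0.6250]
(I − A)⁻¹ = adj(I−A) / det(I−A) ≈
  [   1.6241     0.7820     0.6767]
  [   0.7218     1.4586     0.3008]
  [   0.5113     0.6165     1.8797]
Δx = (I − A)⁻¹ Δd with Δd having +25 in the Education component and 0 elsewhere.
So Δx_1 = L_11 · (+25), where L_11 = adj(I−A)_11 / det(I−A) = 0.5400 / 0.3325.
Δx_1 = 0.5400 × (+25) / 0.3325 = 13.50 / 0.3325 ≈ 40.60.

Δx_1 = 40.60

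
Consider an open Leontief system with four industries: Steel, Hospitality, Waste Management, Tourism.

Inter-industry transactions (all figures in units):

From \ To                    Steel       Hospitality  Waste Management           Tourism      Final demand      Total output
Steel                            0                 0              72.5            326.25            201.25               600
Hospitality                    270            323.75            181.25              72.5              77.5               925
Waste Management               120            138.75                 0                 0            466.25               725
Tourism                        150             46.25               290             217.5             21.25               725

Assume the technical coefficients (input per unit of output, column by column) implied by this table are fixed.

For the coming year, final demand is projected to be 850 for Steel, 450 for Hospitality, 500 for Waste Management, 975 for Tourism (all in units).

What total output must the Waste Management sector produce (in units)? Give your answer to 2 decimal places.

Technical coefficients a_ij = z_ij / X_j:
  a_11 = 0/600 = 0.00, a_21 = 270/600 = 0.45, a_31 = 120/600 = 0.20, a_41 = 150/600 = 0.25
  a_12 = 0/925 = 0.00, a_22 = 323.75/925 = 0.35, a_32 = 138.75/925 = 0.15, a_42 = 46.25/925 = 0.05
  a_13 = 72.5/725 = 0.10, a_23 = 181.25/725 = 0.25, a_33 = 0/725 = 0.00, a_43 = 290/725 = 0.40
  a_14 = 326.25/725 = 0.45, a_24 = 72.5/725 = 0.10, a_34 = 0/725 = 0.00, a_44 = 217.5/725 = 0.30
I − A =
  [   1.00     0.00    -0.10    -0.45]
  [  -0.45     0.65    -0.25    -0.10]
  [  -0.20    -0.15     1.00     0.00]
  [  -0.25    -0.05    -0.40     0.70]
Compute the cofactors C_ij = (−1)^(i+j)·(3×3 minor ij) of I−A; the adjugate is their transpose:
adj(I−A) = Cᵀ =
  [ 0.417750   0.060000   0.167625   0.277125]
  [ 0.383000   0.537500   0.301875   0.323000]
  [ 0.141000   0.092625   0.366750   0.103875]
  [ 0.257125   0.112750   0.291000   0.592750]
det(I−A) = Σ_j (I−A)_1j·C_1j = (1.00)(0.417750) + (0.00)(0.383000) + (-0.10)(0.141000) + (-0.45)(0.257125) = 0.28794375
(I − A)⁻¹ = adj(I−A) / det(I−A) ≈
  [   1.4508     0.2084     0.5821     0.9624]
  [   1.3301     1.8667     1.0484     1.1217]
  [   0.4897     0.3217     1.2737     0.3607]
  [   0.8930     0.3916     1.0106     2.0586]
x = (I − A)⁻¹ d = adj(I−A)·d / det(I−A), with det(I−A) = 0.28794375:
  x_1 = (0.417750·850 + 0.060000·450 + 0.167625·500 + 0.277125·975) / 0.28794375 = 736.096875 / 0.28794375 ≈ 2556.39
  x_2 = (0.383000·850 + 0.537500·450 + 0.301875·500 + 0.323000·975) / 0.28794375 = 1033.2875 / 0.28794375 ≈ 3588.50
  x_3 = (0.141000·850 + 0.092625·450 + 0.366750·500 + 0.103875·975) / 0.28794375 = 446.184375 / 0.28794375 ≈ 1549.55
  x_4 = (0.257125·850 + 0.112750·450 + 0.291000·500 + 0.592750·975) / 0.28794375 = 992.725 / 0.28794375 ≈ 3447.64

x_3 = 1549.55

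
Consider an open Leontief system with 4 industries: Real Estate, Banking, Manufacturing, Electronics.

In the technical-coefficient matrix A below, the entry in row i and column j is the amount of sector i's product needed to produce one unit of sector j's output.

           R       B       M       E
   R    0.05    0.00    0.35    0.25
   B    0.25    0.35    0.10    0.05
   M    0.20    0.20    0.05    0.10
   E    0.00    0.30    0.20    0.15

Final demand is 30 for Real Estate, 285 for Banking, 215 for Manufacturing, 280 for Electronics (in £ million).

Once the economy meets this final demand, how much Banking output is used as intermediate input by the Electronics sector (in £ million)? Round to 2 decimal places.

z_BE = 35.97

I − A =
  [   0.95     0.00    -0.35    -0.25]
  [  -0.25     0.65    -0.10    -0.05]
  [  -0.20    -0.20     0.95    -0.10]
  [   0.00    -0.30    -0.20     0.85]
Compute the cofactors C_ij = (−1)^(i+j)·(3×3 minor ij) of I−A; the adjugate is their transpose:
adj(I−A) = Cᵀ =
  [ 0.475625   0.151250   0.228125   0.175625]
  [ 0.215875   0.678625   0.177125   0.124250]
  [ 0.157500   0.205000   0.491875   0.116250]
  [ 0.113250   0.287750   0.178250   0.504625]
det(I−A) = Σ_j (I−A)_1j·C_1j = (0.95)(0.475625) + (0.00)(0.215875) + (-0.35)(0.157500) + (-0.25)(0.113250) = 0.36840625
(I − A)⁻¹ = adj(I−A) / det(I−A) ≈
  [   1.2910     0.4106     0.6192     0.4767]
  [   0.5860     1.8421     0.4808     0.3373]
  [   0.4275     0.5565     1.3351     0.3155]
  [   0.3074     0.7811     0.4838     1.3698]
First solve x = (I − A)⁻¹ d = adj(I−A)·d / det(I−A); in particular x_E = (0.113250·30 + 0.287750·285 + 0.178250·215 + 0.504625·280) / 0.36840625 = 265.025 / 0.36840625 ≈ 719.3825.
Intermediate flow from B to E: z_BE = a_BE · x_E = 0.05 × 265.025 / 0.36840625 = 13.25125 / 0.36840625 ≈ 35.97.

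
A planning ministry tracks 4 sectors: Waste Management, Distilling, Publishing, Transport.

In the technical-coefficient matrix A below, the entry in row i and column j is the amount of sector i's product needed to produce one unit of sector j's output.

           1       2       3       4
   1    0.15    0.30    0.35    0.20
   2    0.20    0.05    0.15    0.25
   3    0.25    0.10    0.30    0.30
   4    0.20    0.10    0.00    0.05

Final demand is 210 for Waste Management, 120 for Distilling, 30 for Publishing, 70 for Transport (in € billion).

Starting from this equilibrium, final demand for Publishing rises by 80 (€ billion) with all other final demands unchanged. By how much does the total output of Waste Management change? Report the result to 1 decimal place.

I − A =
  [   0.85    -0.30    -0.35    -0.20]
  [  -0.20     0.95    -0.15    -0.25]
  [  -0.25    -0.10     0.70    -0.30]
  [  -0.20    -0.10     0.00     0.95]
Compute the cofactors C_ij = (−1)^(i+j)·(3×3 minor ij) of I−A; the adjugate is their transpose:
adj(I−A) = Cᵀ =
  [ 0.595500   0.257250   0.352875   0.304500]
  [ 0.212625   0.433125   0.199125   0.221625]
  [ 0.306375   0.196500   0.631875   0.315750]
  [ 0.147750   0.099750   0.095250   0.409125]
det(I−A) = Σ_j (I−A)_1j·C_1j = (0.85)(0.595500) + (-0.30)(0.212625) + (-0.35)(0.306375) + (-0.20)(0.147750) = 0.30560625
(I − A)⁻¹ = adj(I−A) / det(I−A) ≈
  [   1.9486     0.8418     1.1547     0.9964]
  [   0.6957     1.4173     0.6516     0.7252]
  [   1.0025     0.6430     2.0676     1.0332]
  [   0.4835     0.3264     0.3117     1.3387]
Δx = (I − A)⁻¹ Δd with Δd having +80 in the Publishing component and 0 elsewhere.
So Δx_1 = L_13 · (+80), where L_13 = adj(I−A)_13 / det(I−A) = 0.352875 / 0.30560625.
Δx_1 = 0.352875 × (+80) / 0.30560625 = 28.23 / 0.30560625 ≈ 92.4.

Δx_1 = 92.4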